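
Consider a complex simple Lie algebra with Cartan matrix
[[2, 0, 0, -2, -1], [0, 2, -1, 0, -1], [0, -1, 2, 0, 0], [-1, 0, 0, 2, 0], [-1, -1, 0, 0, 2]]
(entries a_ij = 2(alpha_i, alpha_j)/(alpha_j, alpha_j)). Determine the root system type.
The matrix has rank 5 with 2's on the diagonal. Reading the off-diagonal entries as Dynkin edges (a single edge where a_ij = a_ji = -1; a double or triple edge where a_ij * a_ji = 2 or 3), the diagram is a chain of 5 nodes with a double edge at one end; the terminal node there is the unique short simple root (B_5). One simple-root ordering that puts it in standard form is (alpha_3, alpha_2, alpha_5, alpha_1, alpha_4). So the algebra is type B_5, i.e. so(11).

B5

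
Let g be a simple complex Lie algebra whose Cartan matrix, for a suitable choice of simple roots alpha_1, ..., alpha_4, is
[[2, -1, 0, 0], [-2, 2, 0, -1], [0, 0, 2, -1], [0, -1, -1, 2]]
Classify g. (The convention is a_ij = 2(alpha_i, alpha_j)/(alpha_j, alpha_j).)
The matrix has rank 4 with 2's on the diagonal. Reading the off-diagonal entries as Dynkin edges (a single edge where a_ij = a_ji = -1; a double or triple edge where a_ij * a_ji = 2 or 3), the diagram is a chain of 4 nodes with a double edge at one end; the terminal node there is the unique short simple root (B_4). One simple-root ordering that puts it in standard form is (alpha_3, alpha_4, alpha_2, alpha_1). So the algebra is type B_4, i.e. so(9).

type B_4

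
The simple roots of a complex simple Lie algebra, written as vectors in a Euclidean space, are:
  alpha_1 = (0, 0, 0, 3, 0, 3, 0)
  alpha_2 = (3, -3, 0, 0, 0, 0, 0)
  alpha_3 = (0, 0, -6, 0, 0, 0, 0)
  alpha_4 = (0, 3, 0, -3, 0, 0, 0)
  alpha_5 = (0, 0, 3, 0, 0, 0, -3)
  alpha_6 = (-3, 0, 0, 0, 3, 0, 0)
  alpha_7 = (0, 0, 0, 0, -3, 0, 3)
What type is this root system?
type C_7

Compute the Cartan integers a_ij = 2(alpha_i, alpha_j)/(alpha_j, alpha_j); the resulting 7x7 Cartan matrix is
[[2, 0, 0, -1, 0, 0, 0], [0, 2, 0, -1, 0, -1, 0], [0, 0, 2, 0, -2, 0, 0], [-1, -1, 0, 2, 0, 0, 0], [0, 0, -1, 0, 2, 0, -1], [0, -1, 0, 0, 0, 2, -1], [0, 0, 0, 0, -1, -1, 2]].
The roots have two lengths (squared-length ratio 2:1); the short ones are alpha_{1,2,4,5,6,7}. The associated Dynkin diagram is a chain of 7 nodes with a double edge at one end; the terminal node there is the unique long simple root (C_7), so the type is C_7 (the algebra sp(14)).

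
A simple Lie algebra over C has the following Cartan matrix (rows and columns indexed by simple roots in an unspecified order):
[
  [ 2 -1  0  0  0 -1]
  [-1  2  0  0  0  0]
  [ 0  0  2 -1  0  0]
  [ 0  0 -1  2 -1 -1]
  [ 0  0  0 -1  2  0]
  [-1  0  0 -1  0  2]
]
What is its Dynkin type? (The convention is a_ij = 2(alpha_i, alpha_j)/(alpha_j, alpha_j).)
type D_6

The matrix has rank 6 with 2's on the diagonal. Reading the off-diagonal entries as Dynkin edges (a single edge where a_ij = a_ji = -1; a double or triple edge where a_ij * a_ji = 2 or 3), the diagram is a chain of 4 nodes with a fork of two nodes at one end (D_6). One simple-root ordering that puts it in standard form is (alpha_2, alpha_1, alpha_6, alpha_4, alpha_3, alpha_5). So the algebra is type D_6, i.e. so(12).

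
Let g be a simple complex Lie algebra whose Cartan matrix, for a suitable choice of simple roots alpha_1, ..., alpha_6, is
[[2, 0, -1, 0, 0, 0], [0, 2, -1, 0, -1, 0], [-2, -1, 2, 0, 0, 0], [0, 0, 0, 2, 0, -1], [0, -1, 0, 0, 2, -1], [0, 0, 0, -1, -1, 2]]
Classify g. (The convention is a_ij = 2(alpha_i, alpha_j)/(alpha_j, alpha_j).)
B6

The matrix has rank 6 with 2's on the diagonal. Reading the off-diagonal entries as Dynkin edges (a single edge where a_ij = a_ji = -1; a double or triple edge where a_ij * a_ji = 2 or 3), the diagram is a chain of 6 nodes with a double edge at one end; the terminal node there is the unique short simple root (B_6). One simple-root ordering that puts it in standard form is (alpha_4, alpha_6, alpha_5, alpha_2, alpha_3, alpha_1). So the algebra is type B_6, i.e. so(13).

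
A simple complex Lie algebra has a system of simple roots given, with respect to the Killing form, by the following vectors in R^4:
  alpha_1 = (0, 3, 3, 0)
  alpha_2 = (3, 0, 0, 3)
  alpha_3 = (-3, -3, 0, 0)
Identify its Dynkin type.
Compute the Cartan integers a_ij = 2(alpha_i, alpha_j)/(alpha_j, alpha_j); the resulting 3x3 Cartan matrix is
[[2, 0, -1], [0, 2, -1], [-1, -1, 2]].
All simple roots have the same length, so the diagram is simply laced. The associated Dynkin diagram is a chain of 3 nodes with single edges (A_3), so the type is A_3 (the algebra sl(4)).

A_3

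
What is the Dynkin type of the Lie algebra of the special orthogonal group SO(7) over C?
B_3

This is so(7) with 7 odd, which has dimension 7(7-1)/2 = 21 and rank (7-1)/2 = 3. In the classification of classical Lie algebras, the orthogonal algebra so(2n+1) in an odd number of variables has type B_n; here n = 3, so the Dynkin diagram is a chain of 3 nodes with a double edge at one end; the terminal node there is the unique short simple root (B_3). Hence the type is B_3.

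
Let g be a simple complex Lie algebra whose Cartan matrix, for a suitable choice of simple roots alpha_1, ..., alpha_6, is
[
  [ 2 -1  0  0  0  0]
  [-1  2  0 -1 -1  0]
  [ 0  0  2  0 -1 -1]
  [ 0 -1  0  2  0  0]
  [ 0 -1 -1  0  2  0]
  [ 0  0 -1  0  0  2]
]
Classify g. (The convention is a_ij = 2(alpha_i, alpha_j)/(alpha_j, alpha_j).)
The matrix has rank 6 with 2's on the diagonal. Reading the off-diagonal entries as Dynkin edges (a single edge where a_ij = a_ji = -1; a double or triple edge where a_ij * a_ji = 2 or 3), the diagram is a chain of 4 nodes with a fork of two nodes at one end (D_6). One simple-root ordering that puts it in standard form is (alpha_6, alpha_3, alpha_5, alpha_2, alpha_1, alpha_4). So the algebra is type D_6, i.e. so(12).

type D_6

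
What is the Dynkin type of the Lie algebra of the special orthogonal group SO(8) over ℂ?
This is so(8) with 8 even, which has dimension 8(8-1)/2 = 28 and rank 8/2 = 4. In the classification of classical Lie algebras, the orthogonal algebra so(2n) in an even number of variables has type D_n; here n = 4, so the Dynkin diagram is a chain of 2 nodes with a fork of two nodes at one end (D_4). Hence the type is D_4.

D_4 (so(8))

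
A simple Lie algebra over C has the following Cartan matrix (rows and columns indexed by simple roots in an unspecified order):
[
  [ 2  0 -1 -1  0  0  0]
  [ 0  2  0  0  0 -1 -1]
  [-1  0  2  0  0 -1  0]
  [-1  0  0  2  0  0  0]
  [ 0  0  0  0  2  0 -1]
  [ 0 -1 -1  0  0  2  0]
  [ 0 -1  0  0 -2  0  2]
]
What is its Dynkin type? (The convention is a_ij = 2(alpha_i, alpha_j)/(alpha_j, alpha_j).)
B_7

The matrix has rank 7 with 2's on the diagonal. Reading the off-diagonal entries as Dynkin edges (a single edge where a_ij = a_ji = -1; a double or triple edge where a_ij * a_ji = 2 or 3), the diagram is a chain of 7 nodes with a double edge at one end; the terminal node there is the unique short simple root (B_7). One simple-root ordering that puts it in standard form is (alpha_4, alpha_1, alpha_3, alpha_6, alpha_2, alpha_7, alpha_5). So the algebra is type B_7, i.e. so(15).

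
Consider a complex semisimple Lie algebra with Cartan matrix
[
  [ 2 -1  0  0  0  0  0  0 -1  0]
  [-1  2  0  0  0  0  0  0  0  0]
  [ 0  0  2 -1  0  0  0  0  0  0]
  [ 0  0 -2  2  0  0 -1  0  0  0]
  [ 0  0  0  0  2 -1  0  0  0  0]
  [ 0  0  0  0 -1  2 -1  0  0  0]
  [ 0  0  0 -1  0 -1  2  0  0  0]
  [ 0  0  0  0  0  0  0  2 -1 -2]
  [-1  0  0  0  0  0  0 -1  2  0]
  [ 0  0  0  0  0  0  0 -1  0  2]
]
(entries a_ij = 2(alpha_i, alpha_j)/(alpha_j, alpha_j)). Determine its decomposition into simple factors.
The diagram associated to this matrix has two connected components: the simple roots {alpha_1, alpha_2, alpha_8, alpha_9, alpha_10} form a chain of 5 nodes with a double edge at one end; the terminal node there is the unique short simple root (B_5), and {alpha_3, alpha_4, alpha_5, alpha_6, alpha_7} form a chain of 5 nodes with a double edge at one end; the terminal node there is the unique short simple root (B_5). A semisimple Lie algebra decomposes uniquely as the direct sum of simple ideals, one per connected component of its Dynkin diagram, so g ≅ B_5 ⊕ B_5 (dimension 55 + 55 = 110).

B_5 + B_5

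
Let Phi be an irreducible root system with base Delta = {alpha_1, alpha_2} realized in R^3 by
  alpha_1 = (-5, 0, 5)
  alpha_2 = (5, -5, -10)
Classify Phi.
type G_2

Compute the Cartan integers a_ij = 2(alpha_i, alpha_j)/(alpha_j, alpha_j); the resulting 2x2 Cartan matrix is
[[2, -1], [-3, 2]].
The roots have two lengths (squared-length ratio 3:1); the short ones are alpha_{1}. The associated Dynkin diagram is two nodes joined by a triple edge (G_2), so the type is G_2.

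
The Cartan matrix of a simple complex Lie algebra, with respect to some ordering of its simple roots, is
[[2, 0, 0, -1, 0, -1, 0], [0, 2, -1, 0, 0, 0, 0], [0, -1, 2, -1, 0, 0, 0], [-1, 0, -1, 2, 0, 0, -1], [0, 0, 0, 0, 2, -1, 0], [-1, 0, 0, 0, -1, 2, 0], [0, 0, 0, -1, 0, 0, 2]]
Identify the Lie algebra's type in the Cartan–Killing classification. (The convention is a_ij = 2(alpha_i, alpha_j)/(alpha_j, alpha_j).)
E_7

The matrix has rank 7 with 2's on the diagonal. Reading the off-diagonal entries as Dynkin edges (a single edge where a_ij = a_ji = -1; a double or triple edge where a_ij * a_ji = 2 or 3), the diagram is a chain of 6 nodes with one extra node attached to the third node from one end (E_7). One simple-root ordering that puts it in standard form is (alpha_2, alpha_7, alpha_3, alpha_4, alpha_1, alpha_6, alpha_5). So the algebra is type E_7.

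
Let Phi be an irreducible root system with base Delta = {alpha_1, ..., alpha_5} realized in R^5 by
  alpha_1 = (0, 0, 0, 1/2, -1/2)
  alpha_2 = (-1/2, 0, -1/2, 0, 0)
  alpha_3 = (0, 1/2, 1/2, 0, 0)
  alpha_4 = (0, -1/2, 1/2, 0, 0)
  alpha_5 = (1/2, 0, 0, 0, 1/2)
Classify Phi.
Compute the Cartan integers a_ij = 2(alpha_i, alpha_j)/(alpha_j, alpha_j); the resulting 5x5 Cartan matrix is
[[2, 0, 0, 0, -1], [0, 2, -1, -1, -1], [0, -1, 2, 0, 0], [0, -1, 0, 2, 0], [-1, -1, 0, 0, 2]].
All simple roots have the same length, so the diagram is simply laced. The associated Dynkin diagram is a chain of 3 nodes with a fork of two nodes at one end (D_5), so the type is D_5 (the algebra so(10)).

type D_5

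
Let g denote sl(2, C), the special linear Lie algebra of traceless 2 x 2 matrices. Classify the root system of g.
A_1 (sl(2))

This is sl(2), which has dimension 2^2 - 1 = 3 and rank 2 - 1 = 1 (a Cartan subalgebra is the diagonal traceless matrices). In the classification of classical Lie algebras, the special linear algebra sl(n+1) has type A_n; here n = 1, so the Dynkin diagram is a chain of 1 nodes with single edges (A_1). Hence the type is A_1.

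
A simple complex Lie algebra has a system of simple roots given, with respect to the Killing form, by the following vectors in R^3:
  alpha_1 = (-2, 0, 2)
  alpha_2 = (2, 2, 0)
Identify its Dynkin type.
A2

Compute the Cartan integers a_ij = 2(alpha_i, alpha_j)/(alpha_j, alpha_j); the resulting 2x2 Cartan matrix is
[[2, -1], [-1, 2]].
All simple roots have the same length, so the diagram is simply laced. The associated Dynkin diagram is a chain of 2 nodes with single edges (A_2), so the type is A_2 (the algebra sl(3)).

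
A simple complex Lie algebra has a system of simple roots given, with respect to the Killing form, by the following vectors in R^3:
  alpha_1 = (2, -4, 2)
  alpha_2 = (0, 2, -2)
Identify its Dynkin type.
type G_2

Compute the Cartan integers a_ij = 2(alpha_i, alpha_j)/(alpha_j, alpha_j); the resulting 2x2 Cartan matrix is
[[2, -3], [-1, 2]].
The roots have two lengths (squared-length ratio 3:1); the short ones are alpha_{2}. The associated Dynkin diagram is two nodes joined by a triple edge (G_2), so the type is G_2.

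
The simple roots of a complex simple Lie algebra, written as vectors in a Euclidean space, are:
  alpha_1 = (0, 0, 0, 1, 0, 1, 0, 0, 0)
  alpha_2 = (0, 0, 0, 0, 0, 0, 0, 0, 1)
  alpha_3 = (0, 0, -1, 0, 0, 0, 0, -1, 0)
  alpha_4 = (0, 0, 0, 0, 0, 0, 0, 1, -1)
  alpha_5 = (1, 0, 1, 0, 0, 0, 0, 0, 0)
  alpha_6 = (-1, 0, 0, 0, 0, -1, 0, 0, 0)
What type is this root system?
B6

Compute the Cartan integers a_ij = 2(alpha_i, alpha_j)/(alpha_j, alpha_j); the resulting 6x6 Cartan matrix is
[[2, 0, 0, 0, 0, -1], [0, 2, 0, -1, 0, 0], [0, 0, 2, -1, -1, 0], [0, -2, -1, 2, 0, 0], [0, 0, -1, 0, 2, -1], [-1, 0, 0, 0, -1, 2]].
The roots have two lengths (squared-length ratio 2:1); the short ones are alpha_{2}. The associated Dynkin diagram is a chain of 6 nodes with a double edge at one end; the terminal node there is the unique short simple root (B_6), so the type is B_6 (the algebra so(13)).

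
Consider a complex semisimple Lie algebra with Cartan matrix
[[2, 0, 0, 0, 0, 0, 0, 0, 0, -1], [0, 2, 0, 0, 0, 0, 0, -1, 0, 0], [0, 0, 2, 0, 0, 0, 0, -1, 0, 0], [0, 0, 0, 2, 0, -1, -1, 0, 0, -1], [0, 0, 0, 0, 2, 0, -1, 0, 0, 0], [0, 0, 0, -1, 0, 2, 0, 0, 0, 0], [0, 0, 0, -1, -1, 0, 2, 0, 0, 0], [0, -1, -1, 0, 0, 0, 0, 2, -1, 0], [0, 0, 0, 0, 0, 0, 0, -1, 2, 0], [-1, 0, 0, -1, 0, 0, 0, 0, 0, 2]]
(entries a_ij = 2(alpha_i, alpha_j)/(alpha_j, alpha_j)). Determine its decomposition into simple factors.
The diagram associated to this matrix has two connected components: the simple roots {alpha_2, alpha_3, alpha_8, alpha_9} form a chain of 2 nodes with a fork of two nodes at one end (D_4), and {alpha_1, alpha_4, alpha_5, alpha_6, alpha_7, alpha_10} form a chain of 5 nodes with one extra node attached to the third node from one end (E_6). A semisimple Lie algebra decomposes uniquely as the direct sum of simple ideals, one per connected component of its Dynkin diagram, so g ≅ D_4 ⊕ E_6 (dimension 28 + 78 = 106).

type D_4 ⊕ type E_6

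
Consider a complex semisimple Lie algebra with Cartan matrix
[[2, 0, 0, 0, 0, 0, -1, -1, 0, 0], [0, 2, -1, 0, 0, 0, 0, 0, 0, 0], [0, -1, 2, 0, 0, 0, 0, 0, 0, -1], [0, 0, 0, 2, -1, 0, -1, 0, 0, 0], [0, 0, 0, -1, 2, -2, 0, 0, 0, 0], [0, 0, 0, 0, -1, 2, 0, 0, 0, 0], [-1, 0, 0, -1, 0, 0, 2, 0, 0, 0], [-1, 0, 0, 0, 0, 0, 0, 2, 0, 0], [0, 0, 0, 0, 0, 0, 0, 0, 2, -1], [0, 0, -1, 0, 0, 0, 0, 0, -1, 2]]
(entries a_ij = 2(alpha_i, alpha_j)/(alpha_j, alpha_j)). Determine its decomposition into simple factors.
The diagram associated to this matrix has two connected components: the simple roots {alpha_2, alpha_3, alpha_9, alpha_10} form a chain of 4 nodes with single edges (A_4), and {alpha_1, alpha_4, alpha_5, alpha_6, alpha_7, alpha_8} form a chain of 6 nodes with a double edge at one end; the terminal node there is the unique short simple root (B_6). A semisimple Lie algebra decomposes uniquely as the direct sum of simple ideals, one per connected component of its Dynkin diagram, so g ≅ A_4 ⊕ B_6 (dimension 24 + 78 = 102).

type A_4 ⊕ type B_6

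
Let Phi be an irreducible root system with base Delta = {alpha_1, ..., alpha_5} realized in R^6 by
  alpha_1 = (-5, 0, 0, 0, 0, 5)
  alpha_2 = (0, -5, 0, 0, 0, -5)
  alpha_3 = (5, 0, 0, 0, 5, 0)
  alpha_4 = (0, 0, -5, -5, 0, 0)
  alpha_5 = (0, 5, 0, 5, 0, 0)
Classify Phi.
Compute the Cartan integers a_ij = 2(alpha_i, alpha_j)/(alpha_j, alpha_j); the resulting 5x5 Cartan matrix is
[[2, -1, -1, 0, 0], [-1, 2, 0, 0, -1], [-1, 0, 2, 0, 0], [0, 0, 0, 2, -1], [0, -1, 0, -1, 2]].
All simple roots have the same length, so the diagram is simply laced. The associated Dynkin diagram is a chain of 5 nodes with single edges (A_5), so the type is A_5 (the algebra sl(6)).

type A_5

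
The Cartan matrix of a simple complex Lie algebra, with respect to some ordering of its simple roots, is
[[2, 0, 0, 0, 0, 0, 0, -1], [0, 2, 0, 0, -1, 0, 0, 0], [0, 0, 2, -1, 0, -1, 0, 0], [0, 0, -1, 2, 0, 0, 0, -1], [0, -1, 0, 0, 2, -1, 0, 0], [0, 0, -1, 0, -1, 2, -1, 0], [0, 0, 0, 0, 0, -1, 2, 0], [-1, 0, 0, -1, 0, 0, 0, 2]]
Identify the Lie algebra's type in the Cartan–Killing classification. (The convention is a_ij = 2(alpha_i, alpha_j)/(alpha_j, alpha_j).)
E8

The matrix has rank 8 with 2's on the diagonal. Reading the off-diagonal entries as Dynkin edges (a single edge where a_ij = a_ji = -1; a double or triple edge where a_ij * a_ji = 2 or 3), the diagram is a chain of 7 nodes with one extra node attached to the third node from one end (E_8). One simple-root ordering that puts it in standard form is (alpha_2, alpha_7, alpha_5, alpha_6, alpha_3, alpha_4, alpha_8, alpha_1). So the algebra is type E_8.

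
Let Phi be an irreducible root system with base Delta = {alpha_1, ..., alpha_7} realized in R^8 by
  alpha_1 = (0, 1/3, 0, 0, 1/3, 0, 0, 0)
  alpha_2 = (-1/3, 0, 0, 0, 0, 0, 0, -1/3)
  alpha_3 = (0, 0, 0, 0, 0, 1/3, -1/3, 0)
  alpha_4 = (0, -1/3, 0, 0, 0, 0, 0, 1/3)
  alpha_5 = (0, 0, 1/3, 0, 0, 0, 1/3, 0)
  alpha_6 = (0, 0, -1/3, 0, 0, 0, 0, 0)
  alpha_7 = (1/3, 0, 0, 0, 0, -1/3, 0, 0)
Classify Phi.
Compute the Cartan integers a_ij = 2(alpha_i, alpha_j)/(alpha_j, alpha_j); the resulting 7x7 Cartan matrix is
[[2, 0, 0, -1, 0, 0, 0], [0, 2, 0, -1, 0, 0, -1], [0, 0, 2, 0, -1, 0, -1], [-1, -1, 0, 2, 0, 0, 0], [0, 0, -1, 0, 2, -2, 0], [0, 0, 0, 0, -1, 2, 0], [0, -1, -1, 0, 0, 0, 2]].
The roots have two lengths (squared-length ratio 2:1); the short ones are alpha_{6}. The associated Dynkin diagram is a chain of 7 nodes with a double edge at one end; the terminal node there is the unique short simple root (B_7), so the type is B_7 (the algebra so(15)).

B_7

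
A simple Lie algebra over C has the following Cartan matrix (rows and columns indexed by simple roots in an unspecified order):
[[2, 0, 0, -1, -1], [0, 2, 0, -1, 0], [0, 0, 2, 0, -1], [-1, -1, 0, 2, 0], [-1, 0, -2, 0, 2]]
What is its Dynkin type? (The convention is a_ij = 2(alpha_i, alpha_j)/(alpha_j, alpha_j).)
B_5

The matrix has rank 5 with 2's on the diagonal. Reading the off-diagonal entries as Dynkin edges (a single edge where a_ij = a_ji = -1; a double or triple edge where a_ij * a_ji = 2 or 3), the diagram is a chain of 5 nodes with a double edge at one end; the terminal node there is the unique short simple root (B_5). One simple-root ordering that puts it in standard form is (alpha_2, alpha_4, alpha_1, alpha_5, alpha_3). So the algebra is type B_5, i.e. so(11).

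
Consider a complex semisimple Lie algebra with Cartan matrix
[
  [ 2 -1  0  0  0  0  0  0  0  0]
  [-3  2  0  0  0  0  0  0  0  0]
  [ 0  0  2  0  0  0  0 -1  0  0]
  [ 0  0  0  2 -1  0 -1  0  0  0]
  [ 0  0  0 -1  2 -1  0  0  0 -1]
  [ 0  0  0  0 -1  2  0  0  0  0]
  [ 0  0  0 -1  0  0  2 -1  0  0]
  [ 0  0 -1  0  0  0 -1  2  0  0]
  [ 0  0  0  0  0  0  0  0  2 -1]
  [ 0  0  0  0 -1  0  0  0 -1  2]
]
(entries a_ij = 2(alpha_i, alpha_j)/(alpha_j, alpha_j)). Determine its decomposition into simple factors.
The diagram associated to this matrix has two connected components: the simple roots {alpha_3, alpha_4, alpha_5, alpha_6, alpha_7, alpha_8, alpha_9, alpha_10} form a chain of 7 nodes with one extra node attached to the third node from one end (E_8), and {alpha_1, alpha_2} form two nodes joined by a triple edge (G_2). A semisimple Lie algebra decomposes uniquely as the direct sum of simple ideals, one per connected component of its Dynkin diagram, so g ≅ E_8 ⊕ G_2 (dimension 248 + 14 = 262).

E_8 + G_2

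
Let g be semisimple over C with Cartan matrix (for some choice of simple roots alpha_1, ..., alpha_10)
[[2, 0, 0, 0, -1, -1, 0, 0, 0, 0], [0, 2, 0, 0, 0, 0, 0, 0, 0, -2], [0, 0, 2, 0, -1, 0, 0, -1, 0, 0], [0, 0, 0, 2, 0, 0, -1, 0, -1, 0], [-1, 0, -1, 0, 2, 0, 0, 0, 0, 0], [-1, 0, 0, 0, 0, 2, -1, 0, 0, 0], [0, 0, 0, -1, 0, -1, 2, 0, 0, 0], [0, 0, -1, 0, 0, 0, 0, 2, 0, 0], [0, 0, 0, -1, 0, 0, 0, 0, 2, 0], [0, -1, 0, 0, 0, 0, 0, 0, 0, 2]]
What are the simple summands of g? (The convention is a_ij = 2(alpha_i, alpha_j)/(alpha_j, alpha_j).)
The diagram associated to this matrix has two connected components: the simple roots {alpha_1, alpha_3, alpha_4, alpha_5, alpha_6, alpha_7, alpha_8, alpha_9} form a chain of 8 nodes with single edges (A_8), and {alpha_2, alpha_10} form a chain of 2 nodes with a double edge at one end; the terminal node there is the unique short simple root (B_2). A semisimple Lie algebra decomposes uniquely as the direct sum of simple ideals, one per connected component of its Dynkin diagram, so g ≅ A_8 ⊕ B_2 (dimension 80 + 10 = 90).

A_8 ⊕ B_2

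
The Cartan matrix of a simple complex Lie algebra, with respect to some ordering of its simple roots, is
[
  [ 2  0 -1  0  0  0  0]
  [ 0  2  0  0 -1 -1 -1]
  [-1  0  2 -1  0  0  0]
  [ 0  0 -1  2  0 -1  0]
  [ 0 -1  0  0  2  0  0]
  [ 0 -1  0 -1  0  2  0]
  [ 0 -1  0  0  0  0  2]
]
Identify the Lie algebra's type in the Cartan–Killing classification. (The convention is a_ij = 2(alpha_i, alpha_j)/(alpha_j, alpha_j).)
The matrix has rank 7 with 2's on the diagonal. Reading the off-diagonal entries as Dynkin edges (a single edge where a_ij = a_ji = -1; a double or triple edge where a_ij * a_ji = 2 or 3), the diagram is a chain of 5 nodes with a fork of two nodes at one end (D_7). One simple-root ordering that puts it in standard form is (alpha_1, alpha_3, alpha_4, alpha_6, alpha_2, alpha_5, alpha_7). So the algebra is type D_7, i.e. so(14).

type D_7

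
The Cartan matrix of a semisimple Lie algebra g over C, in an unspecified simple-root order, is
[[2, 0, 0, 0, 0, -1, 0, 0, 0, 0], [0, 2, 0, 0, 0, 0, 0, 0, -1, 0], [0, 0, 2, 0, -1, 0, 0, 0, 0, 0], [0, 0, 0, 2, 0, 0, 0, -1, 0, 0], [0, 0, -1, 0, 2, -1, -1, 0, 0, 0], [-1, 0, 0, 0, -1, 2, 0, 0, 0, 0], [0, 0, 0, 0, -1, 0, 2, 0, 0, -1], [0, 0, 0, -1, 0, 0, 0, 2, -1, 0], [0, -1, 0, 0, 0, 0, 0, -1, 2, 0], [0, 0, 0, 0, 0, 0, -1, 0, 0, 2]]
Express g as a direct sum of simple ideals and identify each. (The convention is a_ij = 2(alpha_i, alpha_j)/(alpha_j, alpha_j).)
type A_4 + type E_6

The diagram associated to this matrix has two connected components: the simple roots {alpha_2, alpha_4, alpha_8, alpha_9} form a chain of 4 nodes with single edges (A_4), and {alpha_1, alpha_3, alpha_5, alpha_6, alpha_7, alpha_10} form a chain of 5 nodes with one extra node attached to the third node from one end (E_6). A semisimple Lie algebra decomposes uniquely as the direct sum of simple ideals, one per connected component of its Dynkin diagram, so g ≅ A_4 ⊕ E_6 (dimension 24 + 78 = 102).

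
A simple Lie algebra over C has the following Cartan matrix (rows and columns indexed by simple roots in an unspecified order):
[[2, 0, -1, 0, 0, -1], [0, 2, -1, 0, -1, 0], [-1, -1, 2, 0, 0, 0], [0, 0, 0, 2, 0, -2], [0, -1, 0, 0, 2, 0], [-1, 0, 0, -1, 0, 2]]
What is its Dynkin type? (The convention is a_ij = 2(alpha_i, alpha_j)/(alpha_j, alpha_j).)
C_6

The matrix has rank 6 with 2's on the diagonal. Reading the off-diagonal entries as Dynkin edges (a single edge where a_ij = a_ji = -1; a double or triple edge where a_ij * a_ji = 2 or 3), the diagram is a chain of 6 nodes with a double edge at one end; the terminal node there is the unique long simple root (C_6). One simple-root ordering that puts it in standard form is (alpha_5, alpha_2, alpha_3, alpha_1, alpha_6, alpha_4). So the algebra is type C_6, i.e. sp(12).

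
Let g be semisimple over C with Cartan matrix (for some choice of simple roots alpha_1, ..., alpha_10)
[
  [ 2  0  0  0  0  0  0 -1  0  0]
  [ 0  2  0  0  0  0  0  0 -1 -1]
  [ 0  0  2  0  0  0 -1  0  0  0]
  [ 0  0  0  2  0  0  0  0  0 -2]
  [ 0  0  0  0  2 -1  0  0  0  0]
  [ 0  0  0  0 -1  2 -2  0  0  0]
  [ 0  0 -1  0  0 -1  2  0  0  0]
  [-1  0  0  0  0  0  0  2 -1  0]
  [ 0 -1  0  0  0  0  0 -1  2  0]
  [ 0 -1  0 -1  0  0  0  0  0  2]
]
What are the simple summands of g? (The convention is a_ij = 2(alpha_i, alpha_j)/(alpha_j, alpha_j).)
C_6 ⊕ F_4

The diagram associated to this matrix has two connected components: the simple roots {alpha_1, alpha_2, alpha_4, alpha_8, alpha_9, alpha_10} form a chain of 6 nodes with a double edge at one end; the terminal node there is the unique long simple root (C_6), and {alpha_3, alpha_5, alpha_6, alpha_7} form a chain of 4 nodes with a double edge between the middle two (F_4). A semisimple Lie algebra decomposes uniquely as the direct sum of simple ideals, one per connected component of its Dynkin diagram, so g ≅ C_6 ⊕ F_4 (dimension 78 + 52 = 130).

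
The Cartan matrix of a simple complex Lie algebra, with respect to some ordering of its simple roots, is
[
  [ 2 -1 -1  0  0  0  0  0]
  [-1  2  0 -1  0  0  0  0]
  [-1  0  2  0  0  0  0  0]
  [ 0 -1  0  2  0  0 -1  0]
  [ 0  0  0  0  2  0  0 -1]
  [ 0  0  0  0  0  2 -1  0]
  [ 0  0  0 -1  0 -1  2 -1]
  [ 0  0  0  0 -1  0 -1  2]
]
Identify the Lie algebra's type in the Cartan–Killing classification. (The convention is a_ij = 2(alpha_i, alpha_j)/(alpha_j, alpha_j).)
type E_8

The matrix has rank 8 with 2's on the diagonal. Reading the off-diagonal entries as Dynkin edges (a single edge where a_ij = a_ji = -1; a double or triple edge where a_ij * a_ji = 2 or 3), the diagram is a chain of 7 nodes with one extra node attached to the third node from one end (E_8). One simple-root ordering that puts it in standard form is (alpha_5, alpha_6, alpha_8, alpha_7, alpha_4, alpha_2, alpha_1, alpha_3). So the algebra is type E_8.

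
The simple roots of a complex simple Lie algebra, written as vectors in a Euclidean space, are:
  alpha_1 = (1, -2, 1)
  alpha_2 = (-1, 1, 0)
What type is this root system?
G_2

Compute the Cartan integers a_ij = 2(alpha_i, alpha_j)/(alpha_j, alpha_j); the resulting 2x2 Cartan matrix is
[[2, -3], [-1, 2]].
The roots have two lengths (squared-length ratio 3:1); the short ones are alpha_{2}. The associated Dynkin diagram is two nodes joined by a triple edge (G_2), so the type is G_2.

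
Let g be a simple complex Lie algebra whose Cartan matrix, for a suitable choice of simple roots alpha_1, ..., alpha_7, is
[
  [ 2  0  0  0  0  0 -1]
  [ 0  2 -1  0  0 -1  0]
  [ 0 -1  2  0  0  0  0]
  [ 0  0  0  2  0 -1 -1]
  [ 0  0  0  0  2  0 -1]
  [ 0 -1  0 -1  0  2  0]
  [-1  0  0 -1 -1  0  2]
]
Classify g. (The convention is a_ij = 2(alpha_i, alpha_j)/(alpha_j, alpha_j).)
D7

The matrix has rank 7 with 2's on the diagonal. Reading the off-diagonal entries as Dynkin edges (a single edge where a_ij = a_ji = -1; a double or triple edge where a_ij * a_ji = 2 or 3), the diagram is a chain of 5 nodes with a fork of two nodes at one end (D_7). One simple-root ordering that puts it in standard form is (alpha_3, alpha_2, alpha_6, alpha_4, alpha_7, alpha_5, alpha_1). So the algebra is type D_7, i.e. so(14).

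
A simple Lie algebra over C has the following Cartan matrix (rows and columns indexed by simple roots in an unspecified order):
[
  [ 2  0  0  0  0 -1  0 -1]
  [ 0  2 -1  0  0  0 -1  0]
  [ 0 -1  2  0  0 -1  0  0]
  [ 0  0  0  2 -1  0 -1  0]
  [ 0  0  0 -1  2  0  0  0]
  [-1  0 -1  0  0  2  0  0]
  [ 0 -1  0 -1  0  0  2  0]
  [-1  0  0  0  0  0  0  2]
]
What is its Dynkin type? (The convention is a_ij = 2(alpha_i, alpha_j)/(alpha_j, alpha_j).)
type A_8

The matrix has rank 8 with 2's on the diagonal. Reading the off-diagonal entries as Dynkin edges (a single edge where a_ij = a_ji = -1; a double or triple edge where a_ij * a_ji = 2 or 3), the diagram is a chain of 8 nodes with single edges (A_8). One simple-root ordering that puts it in standard form is (alpha_8, alpha_1, alpha_6, alpha_3, alpha_2, alpha_7, alpha_4, alpha_5). So the algebra is type A_8, i.e. sl(9).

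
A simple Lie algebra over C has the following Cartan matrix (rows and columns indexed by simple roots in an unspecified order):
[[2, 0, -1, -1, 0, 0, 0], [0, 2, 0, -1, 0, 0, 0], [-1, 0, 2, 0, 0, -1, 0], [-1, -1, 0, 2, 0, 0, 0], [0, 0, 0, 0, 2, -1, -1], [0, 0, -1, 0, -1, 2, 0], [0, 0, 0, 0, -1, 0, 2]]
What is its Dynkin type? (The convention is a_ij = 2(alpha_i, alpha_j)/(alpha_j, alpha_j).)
The matrix has rank 7 with 2's on the diagonal. Reading the off-diagonal entries as Dynkin edges (a single edge where a_ij = a_ji = -1; a double or triple edge where a_ij * a_ji = 2 or 3), the diagram is a chain of 7 nodes with single edges (A_7). One simple-root ordering that puts it in standard form is (alpha_7, alpha_5, alpha_6, alpha_3, alpha_1, alpha_4, alpha_2). So the algebra is type A_7, i.e. sl(8).

type A_7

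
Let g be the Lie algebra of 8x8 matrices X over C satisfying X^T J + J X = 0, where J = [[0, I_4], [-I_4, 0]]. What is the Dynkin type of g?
C4

This is sp(8), which has dimension 8(8+1)/2 = 36 and rank 8/2 = 4. In the classification of classical Lie algebras, the symplectic algebra sp(2n) has type C_n; here n = 4, so the Dynkin diagram is a chain of 4 nodes with a double edge at one end; the terminal node there is the unique long simple root (C_4). Hence the type is C_4.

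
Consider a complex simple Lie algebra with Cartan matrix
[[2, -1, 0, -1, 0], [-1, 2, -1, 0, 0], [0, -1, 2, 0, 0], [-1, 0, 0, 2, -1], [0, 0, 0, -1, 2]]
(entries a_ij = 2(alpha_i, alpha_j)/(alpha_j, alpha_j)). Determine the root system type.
The matrix has rank 5 with 2's on the diagonal. Reading the off-diagonal entries as Dynkin edges (a single edge where a_ij = a_ji = -1; a double or triple edge where a_ij * a_ji = 2 or 3), the diagram is a chain of 5 nodes with single edges (A_5). One simple-root ordering that puts it in standard form is (alpha_5, alpha_4, alpha_1, alpha_2, alpha_3). So the algebra is type A_5, i.e. sl(6).

A5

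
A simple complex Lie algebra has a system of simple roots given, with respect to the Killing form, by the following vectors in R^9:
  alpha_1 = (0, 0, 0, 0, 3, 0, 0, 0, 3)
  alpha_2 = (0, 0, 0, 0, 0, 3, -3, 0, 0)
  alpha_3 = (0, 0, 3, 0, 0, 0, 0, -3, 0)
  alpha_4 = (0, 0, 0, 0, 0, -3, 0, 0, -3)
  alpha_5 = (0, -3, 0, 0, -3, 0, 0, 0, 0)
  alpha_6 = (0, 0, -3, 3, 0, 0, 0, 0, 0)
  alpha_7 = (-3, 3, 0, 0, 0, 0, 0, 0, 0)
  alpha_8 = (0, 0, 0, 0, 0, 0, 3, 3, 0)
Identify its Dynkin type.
A_8 (sl(9))

Compute the Cartan integers a_ij = 2(alpha_i, alpha_j)/(alpha_j, alpha_j); the resulting 8x8 Cartan matrix is
[[2, 0, 0, -1, -1, 0, 0, 0], [0, 2, 0, -1, 0, 0, 0, -1], [0, 0, 2, 0, 0, -1, 0, -1], [-1, -1, 0, 2, 0, 0, 0, 0], [-1, 0, 0, 0, 2, 0, -1, 0], [0, 0, -1, 0, 0, 2, 0, 0], [0, 0, 0, 0, -1, 0, 2, 0], [0, -1, -1, 0, 0, 0, 0, 2]].
All simple roots have the same length, so the diagram is simply laced. The associated Dynkin diagram is a chain of 8 nodes with single edges (A_8), so the type is A_8 (the algebra sl(9)).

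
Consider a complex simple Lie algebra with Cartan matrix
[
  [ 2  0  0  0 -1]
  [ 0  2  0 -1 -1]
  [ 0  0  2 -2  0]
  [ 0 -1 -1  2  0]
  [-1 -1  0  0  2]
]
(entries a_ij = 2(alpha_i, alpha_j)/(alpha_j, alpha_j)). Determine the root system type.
The matrix has rank 5 with 2's on the diagonal. Reading the off-diagonal entries as Dynkin edges (a single edge where a_ij = a_ji = -1; a double or triple edge where a_ij * a_ji = 2 or 3), the diagram is a chain of 5 nodes with a double edge at one end; the terminal node there is the unique long simple root (C_5). One simple-root ordering that puts it in standard form is (alpha_1, alpha_5, alpha_2, alpha_4, alpha_3). So the algebra is type C_5, i.e. sp(10).

C5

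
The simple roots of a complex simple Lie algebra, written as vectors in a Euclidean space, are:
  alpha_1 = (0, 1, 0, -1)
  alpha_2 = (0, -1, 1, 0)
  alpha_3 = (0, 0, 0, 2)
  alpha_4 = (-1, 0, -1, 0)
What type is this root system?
type C_4

Compute the Cartan integers a_ij = 2(alpha_i, alpha_j)/(alpha_j, alpha_j); the resulting 4x4 Cartan matrix is
[[2, -1, -1, 0], [-1, 2, 0, -1], [-2, 0, 2, 0], [0, -1, 0, 2]].
The roots have two lengths (squared-length ratio 2:1); the short ones are alpha_{1,2,4}. The associated Dynkin diagram is a chain of 4 nodes with a double edge at one end; the terminal node there is the unique long simple root (C_4), so the type is C_4 (the algebra sp(8)).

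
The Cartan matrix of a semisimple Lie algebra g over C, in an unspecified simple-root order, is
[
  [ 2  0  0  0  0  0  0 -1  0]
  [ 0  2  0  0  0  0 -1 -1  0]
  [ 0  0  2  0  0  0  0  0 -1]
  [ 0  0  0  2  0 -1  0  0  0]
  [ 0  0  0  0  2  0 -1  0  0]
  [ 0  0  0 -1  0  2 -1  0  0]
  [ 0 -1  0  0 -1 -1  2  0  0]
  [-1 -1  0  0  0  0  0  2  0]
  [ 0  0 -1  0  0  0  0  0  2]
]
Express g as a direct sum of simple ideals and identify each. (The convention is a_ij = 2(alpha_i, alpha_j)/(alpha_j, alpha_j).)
The diagram associated to this matrix has two connected components: the simple roots {alpha_3, alpha_9} form a chain of 2 nodes with single edges (A_2), and {alpha_1, alpha_2, alpha_4, alpha_5, alpha_6, alpha_7, alpha_8} form a chain of 6 nodes with one extra node attached to the third node from one end (E_7). A semisimple Lie algebra decomposes uniquely as the direct sum of simple ideals, one per connected component of its Dynkin diagram, so g ≅ A_2 ⊕ E_7 (dimension 8 + 133 = 141).

type A_2 ⊕ type E_7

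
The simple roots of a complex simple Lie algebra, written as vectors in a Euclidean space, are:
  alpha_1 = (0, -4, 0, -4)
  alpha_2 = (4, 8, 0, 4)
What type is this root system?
Compute the Cartan integers a_ij = 2(alpha_i, alpha_j)/(alpha_j, alpha_j); the resulting 2x2 Cartan matrix is
[[2, -1], [-3, 2]].
The roots have two lengths (squared-length ratio 3:1); the short ones are alpha_{1}. The associated Dynkin diagram is two nodes joined by a triple edge (G_2), so the type is G_2.

G_2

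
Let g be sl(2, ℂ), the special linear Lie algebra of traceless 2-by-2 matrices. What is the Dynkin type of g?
This is sl(2), which has dimension 2^2 - 1 = 3 and rank 2 - 1 = 1 (a Cartan subalgebra is the diagonal traceless matrices). In the classification of classical Lie algebras, the special linear algebra sl(n+1) has type A_n; here n = 1, so the Dynkin diagram is a chain of 1 nodes with single edges (A_1). Hence the type is A_1.

A_1 (sl(2))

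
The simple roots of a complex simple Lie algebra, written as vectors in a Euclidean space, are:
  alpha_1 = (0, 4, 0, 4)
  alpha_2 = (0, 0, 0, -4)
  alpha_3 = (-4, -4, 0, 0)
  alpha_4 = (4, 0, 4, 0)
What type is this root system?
Compute the Cartan integers a_ij = 2(alpha_i, alpha_j)/(alpha_j, alpha_j); the resulting 4x4 Cartan matrix is
[[2, -2, -1, 0], [-1, 2, 0, 0], [-1, 0, 2, -1], [0, 0, -1, 2]].
The roots have two lengths (squared-length ratio 2:1); the short ones are alpha_{2}. The associated Dynkin diagram is a chain of 4 nodes with a double edge at one end; the terminal node there is the unique short simple root (B_4), so the type is B_4 (the algebra so(9)).

B_4 (so(9))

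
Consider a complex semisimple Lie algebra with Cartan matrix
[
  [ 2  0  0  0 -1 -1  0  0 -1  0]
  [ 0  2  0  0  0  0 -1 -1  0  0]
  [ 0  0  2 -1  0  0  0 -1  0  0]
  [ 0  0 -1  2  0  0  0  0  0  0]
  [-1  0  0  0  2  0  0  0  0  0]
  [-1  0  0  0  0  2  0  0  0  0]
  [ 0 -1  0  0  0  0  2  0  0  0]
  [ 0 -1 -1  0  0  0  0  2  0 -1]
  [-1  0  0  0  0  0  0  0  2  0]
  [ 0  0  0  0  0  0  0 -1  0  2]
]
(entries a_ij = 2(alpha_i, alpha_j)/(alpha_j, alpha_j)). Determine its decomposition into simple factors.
D_4 (so(8)) ⊕ E_6

The diagram associated to this matrix has two connected components: the simple roots {alpha_1, alpha_5, alpha_6, alpha_9} form a chain of 2 nodes with a fork of two nodes at one end (D_4), and {alpha_2, alpha_3, alpha_4, alpha_7, alpha_8, alpha_10} form a chain of 5 nodes with one extra node attached to the third node from one end (E_6). A semisimple Lie algebra decomposes uniquely as the direct sum of simple ideals, one per connected component of its Dynkin diagram, so g ≅ D_4 ⊕ E_6 (dimension 28 + 78 = 106).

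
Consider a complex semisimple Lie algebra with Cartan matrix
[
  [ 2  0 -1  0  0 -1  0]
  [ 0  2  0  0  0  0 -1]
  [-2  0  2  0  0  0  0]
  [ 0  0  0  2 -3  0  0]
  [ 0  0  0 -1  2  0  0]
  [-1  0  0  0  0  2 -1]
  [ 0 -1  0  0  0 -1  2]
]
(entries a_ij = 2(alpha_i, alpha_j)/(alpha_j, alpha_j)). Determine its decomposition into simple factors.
C_5 ⊕ G_2

The diagram associated to this matrix has two connected components: the simple roots {alpha_1, alpha_2, alpha_3, alpha_6, alpha_7} form a chain of 5 nodes with a double edge at one end; the terminal node there is the unique long simple root (C_5), and {alpha_4, alpha_5} form two nodes joined by a triple edge (G_2). A semisimple Lie algebra decomposes uniquely as the direct sum of simple ideals, one per connected component of its Dynkin diagram, so g ≅ C_5 ⊕ G_2 (dimension 55 + 14 = 69).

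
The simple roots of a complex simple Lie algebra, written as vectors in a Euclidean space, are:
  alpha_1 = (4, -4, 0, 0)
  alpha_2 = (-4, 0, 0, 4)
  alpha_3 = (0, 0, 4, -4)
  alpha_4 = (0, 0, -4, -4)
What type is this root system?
D_4 (so(8))

Compute the Cartan integers a_ij = 2(alpha_i, alpha_j)/(alpha_j, alpha_j); the resulting 4x4 Cartan matrix is
[[2, -1, 0, 0], [-1, 2, -1, -1], [0, -1, 2, 0], [0, -1, 0, 2]].
All simple roots have the same length, so the diagram is simply laced. The associated Dynkin diagram is a chain of 2 nodes with a fork of two nodes at one end (D_4), so the type is D_4 (the algebra so(8)).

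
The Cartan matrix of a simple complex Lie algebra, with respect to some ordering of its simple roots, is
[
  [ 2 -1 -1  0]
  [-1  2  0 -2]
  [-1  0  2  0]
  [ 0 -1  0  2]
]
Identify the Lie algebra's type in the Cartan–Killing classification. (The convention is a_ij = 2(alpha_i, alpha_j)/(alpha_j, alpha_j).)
The matrix has rank 4 with 2's on the diagonal. Reading the off-diagonal entries as Dynkin edges (a single edge where a_ij = a_ji = -1; a double or triple edge where a_ij * a_ji = 2 or 3), the diagram is a chain of 4 nodes with a double edge at one end; the terminal node there is the unique short simple root (B_4). One simple-root ordering that puts it in standard form is (alpha_3, alpha_1, alpha_2, alpha_4). So the algebra is type B_4, i.e. so(9).

B_4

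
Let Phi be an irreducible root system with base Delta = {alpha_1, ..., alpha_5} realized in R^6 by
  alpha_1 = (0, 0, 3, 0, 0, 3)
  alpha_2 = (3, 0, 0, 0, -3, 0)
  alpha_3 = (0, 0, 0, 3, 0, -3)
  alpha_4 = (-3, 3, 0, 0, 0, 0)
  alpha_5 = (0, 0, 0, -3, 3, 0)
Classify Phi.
A5

Compute the Cartan integers a_ij = 2(alpha_i, alpha_j)/(alpha_j, alpha_j); the resulting 5x5 Cartan matrix is
[[2, 0, -1, 0, 0], [0, 2, 0, -1, -1], [-1, 0, 2, 0, -1], [0, -1, 0, 2, 0], [0, -1, -1, 0, 2]].
All simple roots have the same length, so the diagram is simply laced. The associated Dynkin diagram is a chain of 5 nodes with single edges (A_5), so the type is A_5 (the algebra sl(6)).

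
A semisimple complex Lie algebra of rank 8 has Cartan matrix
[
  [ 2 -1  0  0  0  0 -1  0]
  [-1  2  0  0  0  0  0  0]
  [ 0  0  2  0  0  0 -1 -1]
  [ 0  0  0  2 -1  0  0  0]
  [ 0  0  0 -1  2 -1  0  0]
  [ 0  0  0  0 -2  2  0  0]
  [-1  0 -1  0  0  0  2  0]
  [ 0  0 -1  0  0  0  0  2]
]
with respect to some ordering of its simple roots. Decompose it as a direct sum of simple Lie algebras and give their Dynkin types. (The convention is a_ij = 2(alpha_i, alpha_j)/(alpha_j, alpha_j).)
The diagram associated to this matrix has two connected components: the simple roots {alpha_1, alpha_2, alpha_3, alpha_7, alpha_8} form a chain of 5 nodes with single edges (A_5), and {alpha_4, alpha_5, alpha_6} form a chain of 3 nodes with a double edge at one end; the terminal node there is the unique long simple root (C_3). A semisimple Lie algebra decomposes uniquely as the direct sum of simple ideals, one per connected component of its Dynkin diagram, so g ≅ A_5 ⊕ C_3 (dimension 35 + 21 = 56).

A_5 ⊕ C_3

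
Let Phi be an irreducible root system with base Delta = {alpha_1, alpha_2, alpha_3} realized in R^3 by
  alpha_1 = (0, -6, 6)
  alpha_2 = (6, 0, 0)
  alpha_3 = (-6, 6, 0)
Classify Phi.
B_3 (so(7))

Compute the Cartan integers a_ij = 2(alpha_i, alpha_j)/(alpha_j, alpha_j); the resulting 3x3 Cartan matrix is
[[2, 0, -1], [0, 2, -1], [-1, -2, 2]].
The roots have two lengths (squared-length ratio 2:1); the short ones are alpha_{2}. The associated Dynkin diagram is a chain of 3 nodes with a double edge at one end; the terminal node there is the unique short simple root (B_3), so the type is B_3 (the algebra so(7)).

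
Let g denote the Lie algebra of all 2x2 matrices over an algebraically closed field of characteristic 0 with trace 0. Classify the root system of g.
A_1 (sl(2))

This is sl(2), which has dimension 2^2 - 1 = 3 and rank 2 - 1 = 1 (a Cartan subalgebra is the diagonal traceless matrices). In the classification of classical Lie algebras, the special linear algebra sl(n+1) has type A_n; here n = 1, so the Dynkin diagram is a chain of 1 nodes with single edges (A_1). Hence the type is A_1.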